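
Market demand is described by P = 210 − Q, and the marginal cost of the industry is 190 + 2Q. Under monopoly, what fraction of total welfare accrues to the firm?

A monopolist chooses Q where MR = MC. MR = 210 − 2Q; setting this equal to 190 + 2Q gives Q = 5 and P = 205.
CS = ½·(210 − 205)·5 = 12.5.
PS = P·Q − VC(Q) = 205·5 − (190·5 + ½·2·5²) = 50.
Share captured = PS/TS = 50/62.5 = 0.8.

PS/TS = 0.8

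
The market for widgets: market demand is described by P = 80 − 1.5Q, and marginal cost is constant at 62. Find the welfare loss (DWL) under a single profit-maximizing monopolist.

DWL = 27

Under competition P = MC = 62, so Q = (80 − 62)/1.5 = 12.
The monopolist equates marginal revenue to marginal cost: 80 − 3Q = 62, so Q = 6. From demand, P = 71.
DWL is the triangle between Q = 6 and Q = 12: ½·(12 − 6)·(71 − 62) = 27.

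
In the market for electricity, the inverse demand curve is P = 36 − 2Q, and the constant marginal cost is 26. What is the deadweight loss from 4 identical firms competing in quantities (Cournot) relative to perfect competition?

Under competition P = MC = 26, so Q = (36 − 26)/2 = 5.
With 4 symmetric Cournot firms, each firm's FOC gives 36 − 10q = 26, so q = 1, Q = 4·1 = 4, and P = 28.
DWL is the triangle between Q = 4 and Q = 5: ½·(5 − 4)·(28 − 26) = 1.

DWL = 1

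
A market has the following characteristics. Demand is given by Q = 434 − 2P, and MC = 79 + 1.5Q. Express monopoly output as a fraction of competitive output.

Q_m/Q_c = 0.8

Inverting demand: P = 217 − 0.5Q.
The monopolist equates marginal revenue to marginal cost: 217 − Q = 79 + 1.5Q, so Q = 55.2. From demand, P = 189.4.
Under competition P = MC: 217 − 0.5Q = 79 + 1.5Q ⇒ Q = 69, P = 182.5.
Ratio Q_m/Q_c = 55.2/69 = 0.8.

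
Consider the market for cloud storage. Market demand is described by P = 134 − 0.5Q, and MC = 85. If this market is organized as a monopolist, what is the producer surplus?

PS = 1200.5

Monopoly sets MR = MC: 134 − Q = 85 ⇒ Q = 49, P = 134 − 0.5·49 = 109.5.
PS = (109.5 − 85)·49 = 1200.5.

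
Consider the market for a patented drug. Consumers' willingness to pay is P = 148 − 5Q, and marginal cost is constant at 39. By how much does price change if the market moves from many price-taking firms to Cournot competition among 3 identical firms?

Price rises by 27.25

Competitive firms price at marginal cost: P = 39, giving Q = 21.8.
With 3 symmetric Cournot firms, each firm's FOC gives 148 − 20q = 39, so q = 5.45, Q = 3·5.45 = 16.35, and P = 66.25.
Change in price: 66.25 − 39 = 27.25.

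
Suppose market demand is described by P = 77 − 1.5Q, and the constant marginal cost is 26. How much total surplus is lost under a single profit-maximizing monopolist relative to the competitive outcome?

DWL = 216.75

Under competition P = MC = 26, so Q = (77 − 26)/1.5 = 34.
The monopolist equates marginal revenue to marginal cost: 77 − 3Q = 26, so Q = 17. From demand, P = 51.5.
DWL is the triangle between Q = 17 and Q = 34: ½·(34 − 17)·(51.5 − 26) = 216.75.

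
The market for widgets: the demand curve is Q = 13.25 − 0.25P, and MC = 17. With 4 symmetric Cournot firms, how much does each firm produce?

Inverting demand: P = 53 − 4Q.
With 4 symmetric Cournot firms, each firm's FOC gives 53 − 20q = 17, so q = 1.8, Q = 4·1.8 = 7.2, and P = 24.2.

q_i = 1.8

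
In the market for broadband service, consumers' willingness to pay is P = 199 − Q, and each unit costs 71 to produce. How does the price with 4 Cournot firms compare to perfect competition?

Cournot: P = 96.6; Competition: P = 71

With 4 symmetric Cournot firms, each firm's FOC gives 199 − 5q = 71, so q = 25.6, Q = 4·25.6 = 102.4, and P = 96.6.
Under competition P = MC = 71, so Q = (199 − 71)/1 = 128.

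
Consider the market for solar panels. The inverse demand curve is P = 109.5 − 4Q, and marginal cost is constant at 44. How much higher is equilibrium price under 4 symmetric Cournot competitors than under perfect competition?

Competitive firms price at marginal cost: P = 44, giving Q = 16.375.
In a 4-firm Cournot equilibrium, symmetry and the first-order condition give q = (109.5 − 44)/(20) = 3.275. So Q = 13.1 and P = 57.1.
Change in equilibrium price: 57.1 − 44 = 13.1.

P rises by 13.1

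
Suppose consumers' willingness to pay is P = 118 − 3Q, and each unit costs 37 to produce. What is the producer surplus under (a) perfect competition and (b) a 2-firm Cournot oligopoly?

Perfect competition: P = MC = 37, so 118 − 3Q = 37 and Q = 27.
PS = (37 − 37)·27 = 0.
Cournot with 2 identical firms: the symmetric best-response condition is 118 − 9q = 37. Each firm produces q = 9, total output Q = 18, price P = 64.
PS = (64 − 37)·18 = 486.

Competition: PS = 0; Cournot: PS = 486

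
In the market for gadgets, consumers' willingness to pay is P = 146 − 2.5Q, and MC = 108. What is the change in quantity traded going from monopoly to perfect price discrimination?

Quantity traded rises by 7.6

Monopoly sets MR = MC: 146 − 5Q = 108 ⇒ Q = 7.6, P = 146 − 2.5·7.6 = 127.
Under first-degree price discrimination the firm charges each unit its demand price and produces up to where P = MC, i.e. Q = 15.2. Consumer surplus is zero; producer surplus equals total surplus.
Change in quantity traded: 15.2 − 7.6 = 7.6.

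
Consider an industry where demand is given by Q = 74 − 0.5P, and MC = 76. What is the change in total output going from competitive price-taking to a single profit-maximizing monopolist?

Total output falls by 18

Inverting demand: P = 148 − 2Q.
Under competition P = MC = 76, so Q = (148 − 76)/2 = 36.
Monopoly sets MR = MC: 148 − 4Q = 76 ⇒ Q = 18, P = 148 − 2·18 = 112.
Change in total output: 18 − 36 = −18.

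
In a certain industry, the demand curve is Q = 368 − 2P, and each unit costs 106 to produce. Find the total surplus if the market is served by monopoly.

Inverting demand: P = 184 − 0.5Q.
Monopoly sets MR = MC: 184 − Q = 106 ⇒ Q = 78, P = 184 − 0.5·78 = 145.
CS = ½·(184 − 145)·78 = 1521; PS = (145 − 106)·78 = 3042; TS = 4563.

TS = 4563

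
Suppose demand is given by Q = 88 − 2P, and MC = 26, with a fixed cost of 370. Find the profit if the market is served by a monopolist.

Profit = −208

Inverting demand: P = 44 − 0.5Q.
A monopolist chooses Q where MR = MC. MR = 44 − Q; setting this equal to 26 gives Q = 18 and P = 35.
Profit = (35 − 26)·18 − 370 = −208.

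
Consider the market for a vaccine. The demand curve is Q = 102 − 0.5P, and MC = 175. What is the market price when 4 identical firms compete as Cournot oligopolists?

Inverting demand: P = 204 − 2Q.
In a 4-firm Cournot equilibrium, symmetry and the first-order condition give q = (204 − 175)/(10) = 2.9. So Q = 11.6 and P = 180.8.

P = 180.8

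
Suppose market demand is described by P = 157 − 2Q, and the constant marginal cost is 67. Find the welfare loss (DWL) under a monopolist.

Competitive firms price at marginal cost: P = 67, giving Q = 45.
A monopolist chooses Q where MR = MC. MR = 157 − 4Q; setting this equal to 67 gives Q = 22.5 and P = 112.
DWL is the triangle between Q = 22.5 and Q = 45: ½·(45 − 22.5)·(112 − 67) = 506.25.

DWL = 506.25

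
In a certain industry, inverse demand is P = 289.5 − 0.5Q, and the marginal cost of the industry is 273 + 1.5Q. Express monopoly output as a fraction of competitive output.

Q_m/Q_c = 0.8

The monopolist equates marginal revenue to marginal cost: 289.5 − Q = 273 + 1.5Q, so Q = 6.6. From demand, P = 286.2.
Under competition P = MC: 289.5 − 0.5Q = 273 + 1.5Q ⇒ Q = 8.25, P = 285.375.
Ratio Q_m/Q_c = 6.6/8.25 = 0.8.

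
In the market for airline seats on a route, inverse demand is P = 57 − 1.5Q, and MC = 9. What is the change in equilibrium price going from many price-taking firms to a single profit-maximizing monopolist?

Under competition P = MC = 9, so Q = (57 − 9)/1.5 = 32.
Monopoly sets MR = MC: 57 − 3Q = 9 ⇒ Q = 16, P = 57 − 1.5·16 = 33.
Change in equilibrium price: 33 − 9 = 24.

P rises by 24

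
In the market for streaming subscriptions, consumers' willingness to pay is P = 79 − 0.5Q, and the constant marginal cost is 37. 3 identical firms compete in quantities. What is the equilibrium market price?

Cournot with 3 identical firms: the symmetric best-response condition is 79 − 2q = 37. Each firm produces q = 21, total output Q = 63, price P = 47.5.

P = 47.5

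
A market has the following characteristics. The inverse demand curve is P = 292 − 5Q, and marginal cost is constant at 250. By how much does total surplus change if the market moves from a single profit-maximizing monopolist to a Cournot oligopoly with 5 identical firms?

The monopolist equates marginal revenue to marginal cost: 292 − 10Q = 250, so Q = 4.2. From demand, P = 271.
CS = ½·(292 − 271)·4.2 = 44.1; PS = (271 − 250)·4.2 = 88.2; TS = 132.3.
With 5 symmetric Cournot firms, each firm's FOC gives 292 − 30q = 250, so q = 1.4, Q = 5·1.4 = 7, and P = 257.
CS = ½·(292 − 257)·7 = 122.5; PS = (257 − 250)·7 = 49; TS = 171.5.
Change in total surplus: 171.5 − 132.3 = 39.2.

Total surplus rises by 39.2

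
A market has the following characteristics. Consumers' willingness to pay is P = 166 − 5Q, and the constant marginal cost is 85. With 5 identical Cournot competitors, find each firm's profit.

π_i = 36.45

In a 5-firm Cournot equilibrium, symmetry and the first-order condition give q = (166 − 85)/(30) = 2.7. So Q = 13.5 and P = 98.5.
Each firm's profit = (98.5 − 85)·2.7 = 36.45.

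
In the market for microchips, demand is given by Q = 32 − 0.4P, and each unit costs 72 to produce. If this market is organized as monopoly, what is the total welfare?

Inverting demand: P = 80 − 2.5Q.
Monopoly sets MR = MC: 80 − 5Q = 72 ⇒ Q = 1.6, P = 80 − 2.5·1.6 = 76.
CS = ½·(80 − 76)·1.6 = 3.2; PS = (76 − 72)·1.6 = 6.4; TS = 9.6.

TS = 9.6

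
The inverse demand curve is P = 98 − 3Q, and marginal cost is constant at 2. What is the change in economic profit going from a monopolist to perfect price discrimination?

π rises by 768

A monopolist chooses Q where MR = MC. MR = 98 − 6Q; setting this equal to 2 gives Q = 16 and P = 50.
Profit = (50 − 2)·16 = 768.
Under first-degree price discrimination the firm charges each unit its demand price and produces up to where P = MC, i.e. Q = 32. Consumer surplus is zero; producer surplus equals total surplus.
PS equals the full surplus area, 1536. Profit = 1536 = 1536.
Change in economic profit: 1536 − 768 = 768.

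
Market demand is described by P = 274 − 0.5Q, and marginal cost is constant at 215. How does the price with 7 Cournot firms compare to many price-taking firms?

Cournot: P = 222.375; Competition: P = 215

With 7 symmetric Cournot firms, each firm's FOC gives 274 − 4q = 215, so q = 14.75, Q = 7·14.75 = 103.25, and P = 222.375.
Competitive firms price at marginal cost: P = 215, giving Q = 118.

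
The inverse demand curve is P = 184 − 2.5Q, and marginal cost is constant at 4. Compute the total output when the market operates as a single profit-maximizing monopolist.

The monopolist equates marginal revenue to marginal cost: 184 − 5Q = 4, so Q = 36. From demand, P = 94.

Q = 36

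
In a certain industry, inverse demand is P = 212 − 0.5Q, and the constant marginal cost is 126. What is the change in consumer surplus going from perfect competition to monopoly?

Under competition P = MC = 126, so Q = (212 − 126)/0.5 = 172.
CS = ½·(212 − 126)·172 = 7396.
Monopoly sets MR = MC: 212 − Q = 126 ⇒ Q = 86, P = 212 − 0.5·86 = 169.
CS = ½·(212 − 169)·86 = 1849.
Change in consumer surplus: 1849 − 7396 = −5547.

Consumer surplus falls by 5547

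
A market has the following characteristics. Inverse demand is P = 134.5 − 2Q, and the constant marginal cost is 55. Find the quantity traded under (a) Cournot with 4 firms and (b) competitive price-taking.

Cournot with 4 identical firms: the symmetric best-response condition is 134.5 − 10q = 55. Each firm produces q = 7.95, total output Q = 31.8, price P = 70.9.
Perfect competition: P = MC = 55, so 134.5 − 2Q = 55 and Q = 39.75.

Cournot: Q = 31.8; Competition: Q = 39.75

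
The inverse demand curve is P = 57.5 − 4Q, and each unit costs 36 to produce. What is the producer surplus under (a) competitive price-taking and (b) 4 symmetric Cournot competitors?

Competitive firms price at marginal cost: P = 36, giving Q = 5.375.
PS = (36 − 36)·5.375 = 0.
In a 4-firm Cournot equilibrium, symmetry and the first-order condition give q = (57.5 − 36)/(20) = 1.075. So Q = 4.3 and P = 40.3.
PS = (40.3 − 36)·4.3 = 18.49.

Competition: PS = 0; Cournot: PS = 18.49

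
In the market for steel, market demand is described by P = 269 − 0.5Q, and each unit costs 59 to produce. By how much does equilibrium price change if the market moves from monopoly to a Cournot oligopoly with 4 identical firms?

A monopolist chooses Q where MR = MC. MR = 269 − Q; setting this equal to 59 gives Q = 210 and P = 164.
In a 4-firm Cournot equilibrium, symmetry and the first-order condition give q = (269 − 59)/(2.5) = 84. So Q = 336 and P = 101.
Change in equilibrium price: 101 − 164 = −63.

P falls by 63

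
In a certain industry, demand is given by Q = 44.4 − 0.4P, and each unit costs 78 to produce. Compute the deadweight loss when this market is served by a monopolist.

DWL = 54.45

Inverting demand: P = 111 − 2.5Q.
Perfect competition: P = MC = 78, so 111 − 2.5Q = 78 and Q = 13.2.
A monopolist chooses Q where MR = MC. MR = 111 − 5Q; setting this equal to 78 gives Q = 6.6 and P = 94.5.
DWL is the triangle between Q = 6.6 and Q = 13.2: ½·(13.2 − 6.6)·(94.5 − 78) = 54.45.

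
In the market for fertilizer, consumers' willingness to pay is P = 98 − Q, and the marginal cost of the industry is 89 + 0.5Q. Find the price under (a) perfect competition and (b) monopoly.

Under competition P = MC: 98 − Q = 89 + 0.5Q ⇒ Q = 6, P = 92.
A monopolist chooses Q where MR = MC. MR = 98 − 2Q; setting this equal to 89 + 0.5Q gives Q = 3.6 and P = 94.4.

Competition: P = 92; Monopoly: P = 94.4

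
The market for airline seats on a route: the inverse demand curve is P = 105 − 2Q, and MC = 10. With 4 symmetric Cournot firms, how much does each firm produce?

With 4 symmetric Cournot firms, each firm's FOC gives 105 − 10q = 10, so q = 9.5, Q = 4·9.5 = 38, and P = 29.

q_i = 9.5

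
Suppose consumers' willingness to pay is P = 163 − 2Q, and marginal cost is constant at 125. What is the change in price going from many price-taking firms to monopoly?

Under competition P = MC = 125, so Q = (163 − 125)/2 = 19.
A monopolist chooses Q where MR = MC. MR = 163 − 4Q; setting this equal to 125 gives Q = 9.5 and P = 144.
Change in price: 144 − 125 = 19.

Price rises by 19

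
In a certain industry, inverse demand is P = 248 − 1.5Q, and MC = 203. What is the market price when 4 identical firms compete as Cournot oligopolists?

P = 212

With 4 symmetric Cournot firms, each firm's FOC gives 248 − 7.5q = 203, so q = 6, Q = 4·6 = 24, and P = 212.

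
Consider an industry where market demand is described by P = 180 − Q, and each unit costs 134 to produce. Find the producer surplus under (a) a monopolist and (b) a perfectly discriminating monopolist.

Monopoly: PS = 529; Perfect PD: PS = 1058

Monopoly sets MR = MC: 180 − 2Q = 134 ⇒ Q = 23, P = 180 − 23 = 157.
PS = (157 − 134)·23 = 529.
A perfectly discriminating monopolist sells every unit with P(Q) ≥ MC(Q), so output equals the competitive quantity Q = 46. Each buyer pays their reservation price, so CS = 0 and the firm captures all surplus.
PS = ½·(180 − 134)·46 = 1058.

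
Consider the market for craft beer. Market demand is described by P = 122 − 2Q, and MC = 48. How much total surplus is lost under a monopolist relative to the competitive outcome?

Perfect competition: P = MC = 48, so 122 − 2Q = 48 and Q = 37.
Monopoly sets MR = MC: 122 − 4Q = 48 ⇒ Q = 18.5, P = 122 − 2·18.5 = 85.
DWL is the triangle between Q = 18.5 and Q = 37: ½·(37 − 18.5)·(85 − 48) = 342.25.

DWL = 342.25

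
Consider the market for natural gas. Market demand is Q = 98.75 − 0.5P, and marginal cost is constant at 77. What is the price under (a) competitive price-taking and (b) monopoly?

Competition: P = 77; Monopoly: P = 137.25

Inverting demand: P = 197.5 − 2Q.
Competitive firms price at marginal cost: P = 77, giving Q = 60.25.
The monopolist equates marginal revenue to marginal cost: 197.5 − 4Q = 77, so Q = 30.125. From demand, P = 137.25.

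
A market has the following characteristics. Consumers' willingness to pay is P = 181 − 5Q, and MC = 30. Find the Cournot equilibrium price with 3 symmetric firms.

Cournot with 3 identical firms: the symmetric best-response condition is 181 − 20q = 30. Each firm produces q = 7.55, total output Q = 22.65, price P = 67.75.

P = 67.75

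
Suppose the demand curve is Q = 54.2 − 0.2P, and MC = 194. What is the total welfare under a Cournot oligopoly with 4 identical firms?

Inverting demand: P = 271 − 5Q.
With 4 symmetric Cournot firms, each firm's FOC gives 271 − 25q = 194, so q = 3.08, Q = 4·3.08 = 12.32, and P = 209.4.
CS = ½·(271 − 209.4)·12.32 = 379.456; PS = (209.4 − 194)·12.32 = 189.728; TS = 569.184.

TS = 569.184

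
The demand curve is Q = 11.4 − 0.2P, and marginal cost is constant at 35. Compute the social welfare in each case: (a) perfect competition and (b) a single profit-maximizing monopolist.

Competition: TS = 48.4; Monopoly: TS = 36.3

Inverting demand: P = 57 − 5Q.
Perfect competition: P = MC = 35, so 57 − 5Q = 35 and Q = 4.4.
CS = ½·(57 − 35)·4.4 = 48.4; PS = (35 − 35)·4.4 = 0; TS = 48.4.
Monopoly sets MR = MC: 57 − 10Q = 35 ⇒ Q = 2.2, P = 57 − 5·2.2 = 46.
CS = ½·(57 − 46)·2.2 = 12.1; PS = (46 − 35)·2.2 = 24.2; TS = 36.3.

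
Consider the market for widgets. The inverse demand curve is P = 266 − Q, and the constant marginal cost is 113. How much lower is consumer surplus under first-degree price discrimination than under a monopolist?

CS falls by 2926.125

The monopolist equates marginal revenue to marginal cost: 266 − 2Q = 113, so Q = 76.5. From demand, P = 189.5.
CS = ½·(266 − 189.5)·76.5 = 2926.125.
With perfect price discrimination, output is the efficient level Q = 153 (where demand meets MC), but every buyer pays their willingness to pay: CS = 0 and PS = total surplus.
CS = 0.
Change in consumer surplus: 0 − 2926.125 = −2926.125.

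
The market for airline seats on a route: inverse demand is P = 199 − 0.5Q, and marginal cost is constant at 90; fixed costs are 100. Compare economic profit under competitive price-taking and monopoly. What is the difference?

Under competition P = MC = 90, so Q = (199 − 90)/0.5 = 218.
Profit = (90 − 90)·218 − 100 = −100.
Monopoly sets MR = MC: 199 − Q = 90 ⇒ Q = 109, P = 199 − 0.5·109 = 144.5.
Profit = (144.5 − 90)·109 − 100 = 5840.5.
Change in economic profit: 5840.5 − −100 = 5940.5.

Economic profit rises by 5940.5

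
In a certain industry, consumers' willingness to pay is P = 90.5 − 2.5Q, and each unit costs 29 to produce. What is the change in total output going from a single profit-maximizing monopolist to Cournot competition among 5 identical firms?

Q rises by 8.2

A monopolist chooses Q where MR = MC. MR = 90.5 − 5Q; setting this equal to 29 gives Q = 12.3 and P = 59.75.
In a 5-firm Cournot equilibrium, symmetry and the first-order condition give q = (90.5 − 29)/(15) = 4.1. So Q = 20.5 and P = 39.25.
Change in total output: 20.5 − 12.3 = 8.2.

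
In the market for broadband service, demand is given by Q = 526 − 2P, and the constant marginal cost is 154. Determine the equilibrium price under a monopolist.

Inverting demand: P = 263 − 0.5Q.
A monopolist chooses Q where MR = MC. MR = 263 − Q; setting this equal to 154 gives Q = 109 and P = 208.5.

P = 208.5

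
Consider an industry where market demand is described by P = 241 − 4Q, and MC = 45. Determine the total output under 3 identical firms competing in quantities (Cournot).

With 3 symmetric Cournot firms, each firm's FOC gives 241 − 16q = 45, so q = 12.25, Q = 3·12.25 = 36.75, and P = 94.

Q = 36.75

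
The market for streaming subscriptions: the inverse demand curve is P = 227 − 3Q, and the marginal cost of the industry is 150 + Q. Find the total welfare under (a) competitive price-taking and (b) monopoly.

Competitive equilibrium sets price equal to marginal cost: 227 − 3Q = 150 + Q, so Q = 19.25 and P = 169.25.
CS = ½·(227 − 169.25)·19.25 = 17787/32; PS = (169.25·19.25 − 150·19.25 − ½·1·19.25²) = 5929/32; TS = 741.125.
The monopolist equates marginal revenue to marginal cost: 227 − 6Q = 150 + Q, so Q = 11. From demand, P = 194.
CS = ½·(227 − 194)·11 = 181.5; PS = (194·11 − 150·11 − ½·1·11²) = 423.5; TS = 605.

Competition: TS = 741.125; Monopoly: TS = 605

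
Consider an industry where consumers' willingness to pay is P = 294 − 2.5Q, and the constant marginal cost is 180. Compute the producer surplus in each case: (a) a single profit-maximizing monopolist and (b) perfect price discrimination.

Monopoly: PS = 1299.6; Perfect PD: PS = 2599.2

The monopolist equates marginal revenue to marginal cost: 294 − 5Q = 180, so Q = 22.8. From demand, P = 237.
PS = (237 − 180)·22.8 = 1299.6.
With perfect price discrimination, output is the efficient level Q = 45.6 (where demand meets MC), but every buyer pays their willingness to pay: CS = 0 and PS = total surplus.
PS = ½·(294 − 180)·45.6 = 2599.2.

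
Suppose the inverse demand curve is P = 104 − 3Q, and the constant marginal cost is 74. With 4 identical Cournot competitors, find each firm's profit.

π_i = 12

In a 4-firm Cournot equilibrium, symmetry and the first-order condition give q = (104 − 74)/(15) = 2. So Q = 8 and P = 80.
Each firm's profit = (80 − 74)·2 = 12.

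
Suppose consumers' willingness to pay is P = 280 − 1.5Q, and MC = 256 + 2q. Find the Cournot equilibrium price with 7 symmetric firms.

P = 262

With 7 symmetric Cournot firms, each firm's FOC gives 280 − 12q = 256 + 2q, so q = 12/7, Q = 7·12/7 = 12, and P = 262.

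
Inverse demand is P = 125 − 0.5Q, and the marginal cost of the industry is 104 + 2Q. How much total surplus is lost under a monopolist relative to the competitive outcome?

Competitive equilibrium sets price equal to marginal cost: 125 − 0.5Q = 104 + 2Q, so Q = 8.4 and P = 120.8.
Monopoly sets MR = MC: 125 − Q = 104 + 2Q ⇒ Q = 7, P = 125 − 0.5·7 = 121.5.
CS = ½·(125 − 120.8)·8.4 = 17.64; PS = (120.8·8.4 − 104·8.4 − ½·2·8.4²) = 70.56; TS = 88.2.
CS = ½·(125 − 121.5)·7 = 12.25; PS = (121.5·7 − 104·7 − ½·2·7²) = 73.5; TS = 85.75.
DWL = 88.2 − 85.75 = 2.45.

DWL = 2.45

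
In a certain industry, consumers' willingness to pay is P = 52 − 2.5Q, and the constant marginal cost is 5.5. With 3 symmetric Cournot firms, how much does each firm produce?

q_i = 4.65

With 3 symmetric Cournot firms, each firm's FOC gives 52 − 10q = 5.5, so q = 4.65, Q = 3·4.65 = 13.95, and P = 17.125.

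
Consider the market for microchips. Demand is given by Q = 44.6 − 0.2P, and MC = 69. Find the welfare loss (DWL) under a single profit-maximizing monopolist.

Inverting demand: P = 223 − 5Q.
Perfect competition: P = MC = 69, so 223 − 5Q = 69 and Q = 30.8.
Monopoly sets MR = MC: 223 − 10Q = 69 ⇒ Q = 15.4, P = 223 − 5·15.4 = 146.
DWL is the triangle between Q = 15.4 and Q = 30.8: ½·(30.8 − 15.4)·(146 − 69) = 592.9.

DWL = 592.9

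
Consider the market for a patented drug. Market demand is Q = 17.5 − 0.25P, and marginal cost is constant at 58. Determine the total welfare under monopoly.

TS = 13.5

Inverting demand: P = 70 − 4Q.
Monopoly sets MR = MC: 70 − 8Q = 58 ⇒ Q = 1.5, P = 70 − 4·1.5 = 64.
CS = ½·(70 − 64)·1.5 = 4.5; PS = (64 − 58)·1.5 = 9; TS = 13.5.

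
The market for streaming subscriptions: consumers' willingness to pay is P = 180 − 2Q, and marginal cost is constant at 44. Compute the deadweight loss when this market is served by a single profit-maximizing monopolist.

Under competition P = MC = 44, so Q = (180 − 44)/2 = 68.
The monopolist equates marginal revenue to marginal cost: 180 − 4Q = 44, so Q = 34. From demand, P = 112.
DWL is the triangle between Q = 34 and Q = 68: ½·(68 − 34)·(112 − 44) = 1156.

DWL = 1156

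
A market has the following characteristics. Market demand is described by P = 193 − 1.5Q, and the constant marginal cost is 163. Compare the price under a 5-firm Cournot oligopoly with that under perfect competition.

Cournot: P = 168; Competition: P = 163

Cournot with 5 identical firms: the symmetric best-response condition is 193 − 9q = 163. Each firm produces q = 10/3, total output Q = 50/3, price P = 168.
Competitive firms price at marginal cost: P = 163, giving Q = 20.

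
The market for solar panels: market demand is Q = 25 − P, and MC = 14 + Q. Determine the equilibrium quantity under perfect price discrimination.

Inverting demand: P = 25 − Q.
With perfect price discrimination, output is the efficient level Q = 5.5 (where demand meets MC), but every buyer pays their willingness to pay: CS = 0 and PS = total surplus.

Q = 5.5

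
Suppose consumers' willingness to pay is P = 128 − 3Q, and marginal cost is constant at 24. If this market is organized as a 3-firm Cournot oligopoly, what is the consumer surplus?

CS = 1014

Cournot with 3 identical firms: the symmetric best-response condition is 128 − 12q = 24. Each firm produces q = 26/3, total output Q = 26, price P = 50.
CS = ½·(128 − 50)·26 = 1014.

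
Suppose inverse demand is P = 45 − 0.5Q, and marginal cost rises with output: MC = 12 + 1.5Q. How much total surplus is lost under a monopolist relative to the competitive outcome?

Competitive equilibrium sets price equal to marginal cost: 45 − 0.5Q = 12 + 1.5Q, so Q = 16.5 and P = 36.75.
A monopolist chooses Q where MR = MC. MR = 45 − Q; setting this equal to 12 + 1.5Q gives Q = 13.2 and P = 38.4.
CS = ½·(45 − 36.75)·16.5 = 1089/16; PS = (36.75·16.5 − 12·16.5 − ½·1.5·16.5²) = 3267/16; TS = 272.25.
CS = ½·(45 − 38.4)·13.2 = 43.56; PS = (38.4·13.2 − 12·13.2 − ½·1.5·13.2²) = 217.8; TS = 261.36.
DWL = 272.25 − 261.36 = 10.89.

DWL = 10.89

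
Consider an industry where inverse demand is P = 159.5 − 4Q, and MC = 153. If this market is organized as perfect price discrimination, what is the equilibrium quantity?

Q = 1.625

A perfectly discriminating monopolist sells every unit with P(Q) ≥ MC(Q), so output equals the competitive quantity Q = 1.625. Each buyer pays their reservation price, so CS = 0 and the firm captures all surplus.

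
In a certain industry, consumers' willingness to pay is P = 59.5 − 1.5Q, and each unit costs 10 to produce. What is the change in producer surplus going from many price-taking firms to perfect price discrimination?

Producer surplus rises by 816.75

Under competition P = MC = 10, so Q = (59.5 − 10)/1.5 = 33.
PS = (10 − 10)·33 = 0.
With perfect price discrimination, output is the efficient level Q = 33 (where demand meets MC), but every buyer pays their willingness to pay: CS = 0 and PS = total surplus.
PS = ½·(59.5 − 10)·33 = 816.75.
Change in producer surplus: 816.75 − 0 = 816.75.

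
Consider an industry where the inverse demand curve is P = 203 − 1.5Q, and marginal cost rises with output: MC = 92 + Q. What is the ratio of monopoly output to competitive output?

A monopolist chooses Q where MR = MC. MR = 203 − 3Q; setting this equal to 92 + Q gives Q = 27.75 and P = 161.375.
Competitive equilibrium sets price equal to marginal cost: 203 − 1.5Q = 92 + Q, so Q = 44.4 and P = 136.4.
Ratio Q_m/Q_c = 27.75/44.4 = 0.625.

Q_m/Q_c = 0.625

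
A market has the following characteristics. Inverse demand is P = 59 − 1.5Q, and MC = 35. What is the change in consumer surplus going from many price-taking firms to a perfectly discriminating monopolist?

Competitive firms price at marginal cost: P = 35, giving Q = 16.
CS = ½·(59 − 35)·16 = 192.
A perfectly discriminating monopolist sells every unit with P(Q) ≥ MC(Q), so output equals the competitive quantity Q = 16. Each buyer pays their reservation price, so CS = 0 and the firm captures all surplus.
CS = 0.
Change in consumer surplus: 0 − 192 = −192.

Consumer surplus falls by 192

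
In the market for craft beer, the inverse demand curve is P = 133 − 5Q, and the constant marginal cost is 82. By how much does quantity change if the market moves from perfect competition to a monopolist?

Quantity falls by 5.1

Competitive firms price at marginal cost: P = 82, giving Q = 10.2.
The monopolist equates marginal revenue to marginal cost: 133 − 10Q = 82, so Q = 5.1. From demand, P = 107.5.
Change in quantity: 5.1 − 10.2 = −5.1.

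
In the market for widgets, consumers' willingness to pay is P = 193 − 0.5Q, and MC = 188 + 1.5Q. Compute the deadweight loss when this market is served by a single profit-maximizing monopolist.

Under competition P = MC: 193 − 0.5Q = 188 + 1.5Q ⇒ Q = 2.5, P = 191.75.
A monopolist chooses Q where MR = MC. MR = 193 − Q; setting this equal to 188 + 1.5Q gives Q = 2 and P = 192.
CS = ½·(193 − 191.75)·2.5 = 25/16; PS = (191.75·2.5 − 188·2.5 − ½·1.5·2.5²) = 75/16; TS = 6.25.
CS = ½·(193 − 192)·2 = 1; PS = (192·2 − 188·2 − ½·1.5·2²) = 5; TS = 6.
DWL = 6.25 − 6 = 0.25.

DWL = 0.25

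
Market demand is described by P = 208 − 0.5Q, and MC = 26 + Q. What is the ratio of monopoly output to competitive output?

Q_m/Q_c = 0.75

Monopoly sets MR = MC: 208 − Q = 26 + Q ⇒ Q = 91, P = 208 − 0.5·91 = 162.5.
Competitive equilibrium sets price equal to marginal cost: 208 − 0.5Q = 26 + Q, so Q = 364/3 and P = 442/3.
Ratio Q_m/Q_c = 91/(364/3) = 0.75.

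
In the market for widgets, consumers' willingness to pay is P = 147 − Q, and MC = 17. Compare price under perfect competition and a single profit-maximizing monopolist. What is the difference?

Under competition P = MC = 17, so Q = (147 − 17)/1 = 130.
The monopolist equates marginal revenue to marginal cost: 147 − 2Q = 17, so Q = 65. From demand, P = 82.
Change in price: 82 − 17 = 65.

P rises by 65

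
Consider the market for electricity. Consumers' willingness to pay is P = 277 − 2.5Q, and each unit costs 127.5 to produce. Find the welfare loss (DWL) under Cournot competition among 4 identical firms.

Under competition P = MC = 127.5, so Q = (277 − 127.5)/2.5 = 59.8.
With 4 symmetric Cournot firms, each firm's FOC gives 277 − 12.5q = 127.5, so q = 11.96, Q = 4·11.96 = 47.84, and P = 157.4.
DWL is the triangle between Q = 47.84 and Q = 59.8: ½·(59.8 − 47.84)·(157.4 − 127.5) = 178.802.

DWL = 178.802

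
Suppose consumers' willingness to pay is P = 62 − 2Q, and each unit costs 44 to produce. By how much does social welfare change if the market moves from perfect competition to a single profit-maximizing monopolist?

TS falls by 20.25

Under competition P = MC = 44, so Q = (62 − 44)/2 = 9.
CS = ½·(62 − 44)·9 = 81; PS = (44 − 44)·9 = 0; TS = 81.
A monopolist chooses Q where MR = MC. MR = 62 − 4Q; setting this equal to 44 gives Q = 4.5 and P = 53.
CS = ½·(62 − 53)·4.5 = 20.25; PS = (53 − 44)·4.5 = 40.5; TS = 60.75.
Change in social welfare: 60.75 − 81 = −20.25.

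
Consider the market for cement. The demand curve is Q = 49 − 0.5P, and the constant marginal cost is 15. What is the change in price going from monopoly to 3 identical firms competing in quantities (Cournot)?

P falls by 20.75

Inverting demand: P = 98 − 2Q.
A monopolist chooses Q where MR = MC. MR = 98 − 4Q; setting this equal to 15 gives Q = 20.75 and P = 56.5.
In a 3-firm Cournot equilibrium, symmetry and the first-order condition give q = (98 − 15)/(8) = 10.375. So Q = 31.125 and P = 35.75.
Change in price: 35.75 − 56.5 = −20.75.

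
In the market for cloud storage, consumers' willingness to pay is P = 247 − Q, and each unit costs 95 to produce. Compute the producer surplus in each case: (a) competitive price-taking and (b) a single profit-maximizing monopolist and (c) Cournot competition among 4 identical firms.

Under competition P = MC = 95, so Q = (247 − 95)/1 = 152.
PS = (95 − 95)·152 = 0.
The monopolist equates marginal revenue to marginal cost: 247 − 2Q = 95, so Q = 76. From demand, P = 171.
PS = (171 − 95)·76 = 5776.
With 4 symmetric Cournot firms, each firm's FOC gives 247 − 5q = 95, so q = 30.4, Q = 4·30.4 = 121.6, and P = 125.4.
PS = (125.4 − 95)·121.6 = 3696.64.

Competition: PS = 0; Monopoly: PS = 5776; Cournot: PS = 3696.64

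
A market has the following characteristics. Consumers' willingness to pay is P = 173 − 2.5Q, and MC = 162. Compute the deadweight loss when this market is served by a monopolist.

DWL = 6.05

Perfect competition: P = MC = 162, so 173 − 2.5Q = 162 and Q = 4.4.
A monopolist chooses Q where MR = MC. MR = 173 − 5Q; setting this equal to 162 gives Q = 2.2 and P = 167.5.
DWL is the triangle between Q = 2.2 and Q = 4.4: ½·(4.4 − 2.2)·(167.5 − 162) = 6.05.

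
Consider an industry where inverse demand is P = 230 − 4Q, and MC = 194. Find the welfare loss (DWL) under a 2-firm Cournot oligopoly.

Under competition P = MC = 194, so Q = (230 − 194)/4 = 9.
With 2 symmetric Cournot firms, each firm's FOC gives 230 − 12q = 194, so q = 3, Q = 2·3 = 6, and P = 206.
DWL is the triangle between Q = 6 and Q = 9: ½·(9 − 6)·(206 − 194) = 18.

DWL = 18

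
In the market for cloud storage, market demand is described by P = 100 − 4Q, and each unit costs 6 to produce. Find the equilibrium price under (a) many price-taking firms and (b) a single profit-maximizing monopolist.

Competition: P = 6; Monopoly: P = 53

Competitive firms price at marginal cost: P = 6, giving Q = 23.5.
The monopolist equates marginal revenue to marginal cost: 100 − 8Q = 6, so Q = 11.75. From demand, P = 53.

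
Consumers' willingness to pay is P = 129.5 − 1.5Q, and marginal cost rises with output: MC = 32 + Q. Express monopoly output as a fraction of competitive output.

Q_m/Q_c = 0.625

Monopoly sets MR = MC: 129.5 − 3Q = 32 + Q ⇒ Q = 24.375, P = 129.5 − 1.5·24.375 = 1487/16.
Under competition P = MC: 129.5 − 1.5Q = 32 + Q ⇒ Q = 39, P = 71.
Ratio Q_m/Q_c = 24.375/39 = 0.625.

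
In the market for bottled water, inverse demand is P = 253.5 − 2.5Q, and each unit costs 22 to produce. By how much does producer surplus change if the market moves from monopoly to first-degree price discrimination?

Producer surplus rises by 5359.225

Monopoly sets MR = MC: 253.5 − 5Q = 22 ⇒ Q = 46.3, P = 253.5 − 2.5·46.3 = 137.75.
PS = (137.75 − 22)·46.3 = 5359.225.
With perfect price discrimination, output is the efficient level Q = 92.6 (where demand meets MC), but every buyer pays their willingness to pay: CS = 0 and PS = total surplus.
PS = ½·(253.5 − 22)·92.6 = 10718.45.
Change in producer surplus: 10718.45 − 5359.225 = 5359.225.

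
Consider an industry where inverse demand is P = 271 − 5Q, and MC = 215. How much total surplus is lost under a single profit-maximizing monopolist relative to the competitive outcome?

Competitive firms price at marginal cost: P = 215, giving Q = 11.2.
The monopolist equates marginal revenue to marginal cost: 271 − 10Q = 215, so Q = 5.6. From demand, P = 243.
DWL is the triangle between Q = 5.6 and Q = 11.2: ½·(11.2 − 5.6)·(243 − 215) = 78.4.

DWL = 78.4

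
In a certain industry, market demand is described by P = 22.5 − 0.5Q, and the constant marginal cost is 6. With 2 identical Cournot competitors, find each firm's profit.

In a 2-firm Cournot equilibrium, symmetry and the first-order condition give q = (22.5 − 6)/(1.5) = 11. So Q = 22 and P = 11.5.
Each firm's profit = (11.5 − 6)·11 = 60.5.

π_i = 60.5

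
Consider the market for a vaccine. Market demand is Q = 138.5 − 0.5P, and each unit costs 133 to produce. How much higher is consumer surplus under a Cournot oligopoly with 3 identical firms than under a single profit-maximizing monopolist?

CS rises by 1620

Inverting demand: P = 277 − 2Q.
A monopolist chooses Q where MR = MC. MR = 277 − 4Q; setting this equal to 133 gives Q = 36 and P = 205.
CS = ½·(277 − 205)·36 = 1296.
Cournot with 3 identical firms: the symmetric best-response condition is 277 − 8q = 133. Each firm produces q = 18, total output Q = 54, price P = 169.
CS = ½·(277 − 169)·54 = 2916.
Change in consumer surplus: 2916 − 1296 = 1620.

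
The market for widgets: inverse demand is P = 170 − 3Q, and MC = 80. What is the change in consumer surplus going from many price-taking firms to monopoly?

Consumer surplus falls by 1012.5

Under competition P = MC = 80, so Q = (170 − 80)/3 = 30.
CS = ½·(170 − 80)·30 = 1350.
The monopolist equates marginal revenue to marginal cost: 170 − 6Q = 80, so Q = 15. From demand, P = 125.
CS = ½·(170 − 125)·15 = 337.5.
Change in consumer surplus: 337.5 − 1350 = −1012.5.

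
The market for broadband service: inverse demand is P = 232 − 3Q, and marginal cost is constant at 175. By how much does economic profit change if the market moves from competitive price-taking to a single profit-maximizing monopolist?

Competitive firms price at marginal cost: P = 175, giving Q = 19.
Profit = (175 − 175)·19 = 0.
A monopolist chooses Q where MR = MC. MR = 232 − 6Q; setting this equal to 175 gives Q = 9.5 and P = 203.5.
Profit = (203.5 − 175)·9.5 = 270.75.
Change in economic profit: 270.75 − 0 = 270.75.

Economic profit rises by 270.75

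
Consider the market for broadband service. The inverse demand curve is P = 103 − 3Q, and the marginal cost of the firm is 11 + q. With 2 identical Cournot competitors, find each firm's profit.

π_i = 296.24

Cournot with 2 identical firms: the symmetric best-response condition is 103 − 9q = 11 + q. Each firm produces q = 9.2, total output Q = 18.4, price P = 47.8.
Each firm's profit = 47.8·9.2 − (11·9.2 + ½·1·9.2²) = 296.24.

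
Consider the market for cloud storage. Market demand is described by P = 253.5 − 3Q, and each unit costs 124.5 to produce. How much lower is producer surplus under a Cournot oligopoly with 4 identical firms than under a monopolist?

Producer surplus falls by 499.23

Monopoly sets MR = MC: 253.5 − 6Q = 124.5 ⇒ Q = 21.5, P = 253.5 − 3·21.5 = 189.
PS = (189 − 124.5)·21.5 = 1386.75.
Cournot with 4 identical firms: the symmetric best-response condition is 253.5 − 15q = 124.5. Each firm produces q = 8.6, total output Q = 34.4, price P = 150.3.
PS = (150.3 − 124.5)·34.4 = 887.52.
Change in producer surplus: 887.52 − 1386.75 = −499.23.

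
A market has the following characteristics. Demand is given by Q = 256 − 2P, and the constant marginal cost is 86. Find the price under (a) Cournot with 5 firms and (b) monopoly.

Cournot: P = 93; Monopoly: P = 107

Inverting demand: P = 128 − 0.5Q.
With 5 symmetric Cournot firms, each firm's FOC gives 128 − 3q = 86, so q = 14, Q = 5·14 = 70, and P = 93.
A monopolist chooses Q where MR = MC. MR = 128 − Q; setting this equal to 86 gives Q = 42 and P = 107.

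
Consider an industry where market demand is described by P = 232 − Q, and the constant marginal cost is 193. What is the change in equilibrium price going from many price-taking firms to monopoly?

Equilibrium price rises by 19.5

Under competition P = MC = 193, so Q = (232 − 193)/1 = 39.
The monopolist equates marginal revenue to marginal cost: 232 − 2Q = 193, so Q = 19.5. From demand, P = 212.5.
Change in equilibrium price: 212.5 − 193 = 19.5.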